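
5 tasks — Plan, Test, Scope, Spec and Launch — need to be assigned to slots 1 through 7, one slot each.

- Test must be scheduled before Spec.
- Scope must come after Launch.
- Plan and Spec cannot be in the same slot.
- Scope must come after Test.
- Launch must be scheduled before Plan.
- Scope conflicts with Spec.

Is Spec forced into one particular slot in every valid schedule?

No

Spec can be 2 (e.g. Launch=1; Test=1; Scope=3; Plan=3; Spec=2) or 3 (e.g. Launch=1; Scope=2; Plan=2; Test=1; Spec=3).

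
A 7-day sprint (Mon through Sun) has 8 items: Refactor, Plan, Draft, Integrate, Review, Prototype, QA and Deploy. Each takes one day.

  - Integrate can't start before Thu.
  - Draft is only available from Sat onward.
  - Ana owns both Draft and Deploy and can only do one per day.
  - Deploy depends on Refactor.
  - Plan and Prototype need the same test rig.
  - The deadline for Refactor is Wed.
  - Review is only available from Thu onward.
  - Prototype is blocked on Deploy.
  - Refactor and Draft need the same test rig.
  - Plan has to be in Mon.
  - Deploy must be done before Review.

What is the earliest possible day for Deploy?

Tue

Precedence pushes Deploy to at least Tue; downstream work caps Deploy at Sat.
Deploy at Tue is achievable: Draft=Sat; Deploy=Tue; Refactor=Mon; QA=Mon; Plan=Mon; Review=Thu; Prototype=Wed; Integrate=Thu.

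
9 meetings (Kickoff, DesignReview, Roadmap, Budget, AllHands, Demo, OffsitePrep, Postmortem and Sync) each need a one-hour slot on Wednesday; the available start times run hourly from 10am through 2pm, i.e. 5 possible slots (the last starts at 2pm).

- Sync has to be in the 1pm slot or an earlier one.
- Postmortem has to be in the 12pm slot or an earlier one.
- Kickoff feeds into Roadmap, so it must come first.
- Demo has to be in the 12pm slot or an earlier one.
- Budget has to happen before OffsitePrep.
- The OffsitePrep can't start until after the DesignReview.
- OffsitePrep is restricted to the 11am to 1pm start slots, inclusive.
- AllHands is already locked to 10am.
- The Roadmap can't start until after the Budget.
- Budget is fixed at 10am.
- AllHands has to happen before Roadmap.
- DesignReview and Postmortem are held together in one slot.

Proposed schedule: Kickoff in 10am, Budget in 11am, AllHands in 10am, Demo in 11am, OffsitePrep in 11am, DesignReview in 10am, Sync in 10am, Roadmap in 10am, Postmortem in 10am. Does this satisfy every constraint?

Budget has to happen before OffsitePrep — violated.
Budget is fixed at 10am — violated.
AllHands is already locked to 10am — holds.
Kickoff feeds into Roadmap, so it must come first — violated.
Sync has to be in the 1pm slot or an earlier one — holds.
The Roadmap can't start until after the Budget — violated.
Demo has to be in the 12pm slot or an earlier one — holds.
AllHands has to happen before Roadmap — violated.
DesignReview and Postmortem are held together in one slot — holds.
Postmortem has to be in the 12pm slot or an earlier one — holds.
The OffsitePrep can't start until after the DesignReview — holds.
OffsitePrep is restricted to the 11am to 1pm start slots, inclusive — holds.

No — it violates: The Roadmap can't start until after the Budget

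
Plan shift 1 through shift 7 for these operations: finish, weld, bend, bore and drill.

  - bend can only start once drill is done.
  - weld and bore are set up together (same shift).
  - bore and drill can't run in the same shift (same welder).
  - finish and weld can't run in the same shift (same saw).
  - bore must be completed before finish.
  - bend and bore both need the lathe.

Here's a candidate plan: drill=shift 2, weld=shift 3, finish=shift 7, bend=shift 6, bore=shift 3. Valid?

bend and bore both need the lathe — holds.
bend can only start once drill is done — holds.
finish and weld can't run in the same shift (same saw) — holds.
weld and bore are set up together (same shift) — holds.
bore and drill can't run in the same shift (same welder) — holds.
bore must be completed before finish — holds.

Yes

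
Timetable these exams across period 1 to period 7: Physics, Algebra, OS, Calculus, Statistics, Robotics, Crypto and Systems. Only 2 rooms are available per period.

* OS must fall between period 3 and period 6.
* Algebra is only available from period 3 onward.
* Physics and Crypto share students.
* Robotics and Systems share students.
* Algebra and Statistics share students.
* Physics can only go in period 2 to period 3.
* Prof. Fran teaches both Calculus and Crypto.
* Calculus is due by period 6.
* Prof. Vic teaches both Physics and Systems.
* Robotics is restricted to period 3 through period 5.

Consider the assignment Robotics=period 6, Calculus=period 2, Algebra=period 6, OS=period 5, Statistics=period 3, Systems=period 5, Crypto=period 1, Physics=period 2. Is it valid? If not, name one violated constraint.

Prof. Vic teaches both Physics and Systems — holds.
Robotics and Systems share students — holds.
Algebra is only available from period 3 onward — holds.
Physics can only go in period 2 to period 3 — holds.
Algebra and Statistics share students — holds.
Only 2 rooms are available per period — holds.
Physics and Crypto share students — holds.
Robotics is restricted to period 3 through period 5 — violated.
Prof. Fran teaches both Calculus and Crypto — holds.
OS must fall between period 3 and period 6 — holds.
Calculus is due by period 6 — holds.

Invalid. Robotics is restricted to period 3 through period 5.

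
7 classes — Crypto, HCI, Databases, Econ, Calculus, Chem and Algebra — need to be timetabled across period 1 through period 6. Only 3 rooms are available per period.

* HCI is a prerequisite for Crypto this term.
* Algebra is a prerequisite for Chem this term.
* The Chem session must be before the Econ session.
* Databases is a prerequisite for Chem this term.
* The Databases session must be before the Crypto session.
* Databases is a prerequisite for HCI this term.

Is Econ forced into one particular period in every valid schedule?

Econ can be period 3 (e.g. Chem=period 2; Crypto=period 3; Algebra=period 1; Databases=period 1; HCI=period 2; Econ=period 3; Calculus=period 1) or period 4 (e.g. Calculus=period 1; Econ=period 4; Databases=period 1; Crypto=period 3; Algebra=period 1; Chem=period 2; HCI=period 2).

No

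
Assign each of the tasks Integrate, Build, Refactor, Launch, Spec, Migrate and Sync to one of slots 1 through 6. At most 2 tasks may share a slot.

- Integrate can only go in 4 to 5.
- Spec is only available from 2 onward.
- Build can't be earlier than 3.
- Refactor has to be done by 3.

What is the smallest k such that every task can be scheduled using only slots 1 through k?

4 slots

With at most 2 per slot and 7 tasks, at least 4 slots are needed.
Integrate can't be placed before 4, so the schedule must run through at least slot 4.
4 works (last occupied slot: 4): for example Build -> 3, Spec -> 2, Migrate -> 2, Sync -> 3, Launch -> 1, Integrate -> 4, Refactor -> 1.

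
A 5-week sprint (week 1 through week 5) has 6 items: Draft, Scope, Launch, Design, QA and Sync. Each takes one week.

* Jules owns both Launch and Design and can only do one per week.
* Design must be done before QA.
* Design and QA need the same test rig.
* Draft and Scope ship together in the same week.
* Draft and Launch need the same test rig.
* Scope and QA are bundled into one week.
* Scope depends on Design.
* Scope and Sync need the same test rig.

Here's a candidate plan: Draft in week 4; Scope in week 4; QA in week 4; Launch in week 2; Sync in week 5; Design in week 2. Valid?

Design and QA need the same test rig — holds.
Draft and Scope ship together in the same week — holds.
Scope and Sync need the same test rig — holds.
Scope and QA are bundled into one week — holds.
Draft and Launch need the same test rig — holds.
Scope depends on Design — holds.
Jules owns both Launch and Design and can only do one per week — violated.
Design must be done before QA — holds.

No. Jules owns both Launch and Design and can only do one per week is not satisfied.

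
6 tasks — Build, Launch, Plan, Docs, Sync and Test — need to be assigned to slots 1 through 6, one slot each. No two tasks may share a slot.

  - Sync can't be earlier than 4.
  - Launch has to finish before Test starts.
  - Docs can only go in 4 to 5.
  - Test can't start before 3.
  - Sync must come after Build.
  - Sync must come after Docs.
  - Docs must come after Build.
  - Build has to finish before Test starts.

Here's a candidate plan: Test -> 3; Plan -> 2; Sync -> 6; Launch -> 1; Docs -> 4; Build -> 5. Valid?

No — it violates: Build has to finish before Test starts

Build has to finish before Test starts — violated.
Launch has to finish before Test starts — holds.
Docs can only go in 4 to 5 — holds.
Test can't start before 3 — holds.
Docs must come after Build — violated.
Sync must come after Build — holds.
No two tasks may share a slot — holds.
Sync can't be earlier than 4 — holds.
Sync must come after Docs — holds.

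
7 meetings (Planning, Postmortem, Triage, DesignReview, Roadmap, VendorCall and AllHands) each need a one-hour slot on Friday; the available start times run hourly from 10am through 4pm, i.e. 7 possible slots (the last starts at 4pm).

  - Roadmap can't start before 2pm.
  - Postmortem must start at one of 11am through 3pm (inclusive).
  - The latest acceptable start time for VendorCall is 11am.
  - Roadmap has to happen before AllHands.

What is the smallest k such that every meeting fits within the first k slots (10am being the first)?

The precedence chain requires at least 2 distinct slots.
Propagating the time windows through the other constraints, AllHands can't land before 3pm — that is slot 6 counting from 10am — so the schedule must run through at least 6 slots.
6 works (last occupied slot: 3pm): for example VendorCall=10am, Roadmap=2pm, DesignReview=10am, Postmortem=11am, Planning=10am, Triage=10am, AllHands=3pm.

6 slots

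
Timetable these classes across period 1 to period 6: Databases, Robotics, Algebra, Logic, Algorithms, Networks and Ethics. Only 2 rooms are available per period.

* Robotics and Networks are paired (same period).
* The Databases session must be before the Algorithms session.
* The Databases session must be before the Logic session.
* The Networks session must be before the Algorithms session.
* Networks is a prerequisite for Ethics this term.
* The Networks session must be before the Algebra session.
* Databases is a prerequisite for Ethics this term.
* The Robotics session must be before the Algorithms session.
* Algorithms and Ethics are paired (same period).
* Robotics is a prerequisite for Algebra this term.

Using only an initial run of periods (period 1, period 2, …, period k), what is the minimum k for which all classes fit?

The precedence chain requires at least 2 distinct periods.
With at most 2 per period and 7 classes, at least 4 periods are needed.
4 works (last occupied period: period 4): for example Ethics=period 3, Logic=period 4, Robotics=period 2, Algorithms=period 3, Algebra=period 4, Databases=period 1, Networks=period 2.

4 periods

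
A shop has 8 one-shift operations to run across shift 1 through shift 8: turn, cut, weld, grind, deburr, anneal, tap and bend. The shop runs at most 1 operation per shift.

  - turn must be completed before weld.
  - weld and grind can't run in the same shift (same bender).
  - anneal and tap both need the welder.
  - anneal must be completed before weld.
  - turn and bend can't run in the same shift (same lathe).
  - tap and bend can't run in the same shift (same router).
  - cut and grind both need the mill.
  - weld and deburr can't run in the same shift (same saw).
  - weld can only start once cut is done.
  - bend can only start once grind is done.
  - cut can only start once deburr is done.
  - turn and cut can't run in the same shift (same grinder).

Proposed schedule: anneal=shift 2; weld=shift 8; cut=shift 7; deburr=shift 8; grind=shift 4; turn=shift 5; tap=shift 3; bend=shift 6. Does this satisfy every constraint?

No. weld and deburr can't run in the same shift (same saw) is not satisfied.

anneal must be completed before weld — holds.
cut and grind both need the mill — holds.
tap and bend can't run in the same shift (same router) — holds.
bend can only start once grind is done — holds.
weld can only start once cut is done — holds.
turn and cut can't run in the same shift (same grinder) — holds.
turn and bend can't run in the same shift (same lathe) — holds.
weld and deburr can't run in the same shift (same saw) — violated.
The shop runs at most 1 operation per shift — violated.
weld and grind can't run in the same shift (same bender) — holds.
cut can only start once deburr is done — violated.
turn must be completed before weld — holds.
anneal and tap both need the welder — holds.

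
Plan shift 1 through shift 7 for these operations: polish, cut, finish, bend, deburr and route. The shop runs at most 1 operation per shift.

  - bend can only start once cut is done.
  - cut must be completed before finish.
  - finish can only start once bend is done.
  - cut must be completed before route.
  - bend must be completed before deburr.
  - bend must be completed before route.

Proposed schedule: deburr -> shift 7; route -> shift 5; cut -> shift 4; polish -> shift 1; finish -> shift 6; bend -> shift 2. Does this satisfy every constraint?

bend must be completed before deburr — holds.
bend must be completed before route — holds.
cut must be completed before finish — holds.
finish can only start once bend is done — holds.
bend can only start once cut is done — violated.
The shop runs at most 1 operation per shift — holds.
cut must be completed before route — holds.

Invalid. bend can only start once cut is done.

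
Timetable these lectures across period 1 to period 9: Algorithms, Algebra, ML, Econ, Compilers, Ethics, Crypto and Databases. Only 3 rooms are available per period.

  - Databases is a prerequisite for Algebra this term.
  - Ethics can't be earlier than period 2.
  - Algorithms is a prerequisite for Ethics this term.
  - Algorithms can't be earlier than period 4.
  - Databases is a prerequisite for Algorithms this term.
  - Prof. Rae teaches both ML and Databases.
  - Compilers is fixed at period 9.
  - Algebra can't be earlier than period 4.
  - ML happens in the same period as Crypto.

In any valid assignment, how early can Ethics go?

period 5

Ethics is available from period 2; precedence pushes Ethics to at least period 5.
Ethics at period 5 is achievable: Databases=period 1; Econ=period 1; ML=period 2; Ethics=period 5; Algorithms=period 4; Compilers=period 9; Crypto=period 2; Algebra=period 4.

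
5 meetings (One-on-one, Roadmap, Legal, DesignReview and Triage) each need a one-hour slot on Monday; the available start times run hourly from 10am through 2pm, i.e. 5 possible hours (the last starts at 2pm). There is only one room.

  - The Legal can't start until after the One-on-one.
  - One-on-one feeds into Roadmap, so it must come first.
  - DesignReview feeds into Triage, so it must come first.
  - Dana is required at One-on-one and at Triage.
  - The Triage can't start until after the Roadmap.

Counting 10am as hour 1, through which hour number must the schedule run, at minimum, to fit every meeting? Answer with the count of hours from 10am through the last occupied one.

The precedence chain requires at least 3 distinct hours.
With at most 1 per hour and 5 meetings, at least 5 hours are needed.
5 works (last occupied hour: 2pm): for example DesignReview -> 12pm, Legal -> 2pm, Roadmap -> 11am, One-on-one -> 10am, Triage -> 1pm.

5 hours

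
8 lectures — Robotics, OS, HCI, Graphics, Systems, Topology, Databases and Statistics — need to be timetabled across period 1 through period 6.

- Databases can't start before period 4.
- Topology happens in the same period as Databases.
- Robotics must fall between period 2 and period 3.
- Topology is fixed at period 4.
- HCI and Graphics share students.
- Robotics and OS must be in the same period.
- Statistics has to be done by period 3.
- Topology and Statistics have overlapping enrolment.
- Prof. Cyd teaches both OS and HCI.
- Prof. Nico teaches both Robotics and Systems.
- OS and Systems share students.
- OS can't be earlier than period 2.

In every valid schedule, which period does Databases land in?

Databases is available from period 4; Databases must be in the same period as Topology, which can't be after period 4, so Databases is at most period 4.
So Databases is pinned to period 4.

period 4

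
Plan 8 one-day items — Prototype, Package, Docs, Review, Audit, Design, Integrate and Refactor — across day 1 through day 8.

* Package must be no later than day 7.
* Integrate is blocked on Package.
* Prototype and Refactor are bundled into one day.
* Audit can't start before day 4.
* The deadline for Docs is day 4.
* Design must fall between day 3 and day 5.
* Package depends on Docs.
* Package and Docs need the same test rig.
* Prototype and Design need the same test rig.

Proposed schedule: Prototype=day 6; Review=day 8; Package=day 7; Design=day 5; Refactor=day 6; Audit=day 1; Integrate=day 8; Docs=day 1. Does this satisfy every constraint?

Invalid. Audit can't start before day 4.

Package must be no later than day 7 — holds.
Design must fall between day 3 and day 5 — holds.
Prototype and Design need the same test rig — holds.
Package and Docs need the same test rig — holds.
Integrate is blocked on Package — holds.
The deadline for Docs is day 4 — holds.
Package depends on Docs — holds.
Prototype and Refactor are bundled into one day — holds.
Audit can't start before day 4 — violated.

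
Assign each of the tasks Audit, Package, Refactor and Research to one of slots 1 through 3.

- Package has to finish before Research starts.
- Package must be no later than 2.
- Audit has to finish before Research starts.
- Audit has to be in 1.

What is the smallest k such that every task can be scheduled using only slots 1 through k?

2

The precedence chain requires at least 2 distinct slots.
2 works (last occupied slot: 2): for example Audit in 1; Package in 1; Refactor in 1; Research in 2.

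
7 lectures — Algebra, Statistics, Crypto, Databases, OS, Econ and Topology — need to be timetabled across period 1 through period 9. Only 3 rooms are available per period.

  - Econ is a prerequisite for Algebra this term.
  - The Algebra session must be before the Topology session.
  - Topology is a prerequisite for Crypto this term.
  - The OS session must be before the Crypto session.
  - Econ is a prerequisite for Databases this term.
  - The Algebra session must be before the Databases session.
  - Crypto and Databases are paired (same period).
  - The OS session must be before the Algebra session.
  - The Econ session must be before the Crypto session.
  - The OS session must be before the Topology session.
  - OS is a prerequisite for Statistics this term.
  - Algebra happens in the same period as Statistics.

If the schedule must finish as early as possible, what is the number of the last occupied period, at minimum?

The precedence chain requires at least 4 distinct periods.
With at most 3 per period and 7 lectures, at least 3 periods are needed.
4 works (last occupied period: period 4): for example OS in period 1; Topology in period 3; Econ in period 1; Crypto in period 4; Databases in period 4; Algebra in period 2; Statistics in period 2.

4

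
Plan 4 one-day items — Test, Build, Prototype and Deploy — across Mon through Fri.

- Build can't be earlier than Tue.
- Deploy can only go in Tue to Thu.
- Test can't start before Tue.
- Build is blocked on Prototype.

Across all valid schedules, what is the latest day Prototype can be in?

Thu

Downstream work caps Prototype at Thu.
Prototype at Thu is achievable: Test -> Tue, Build -> Fri, Prototype -> Thu, Deploy -> Tue.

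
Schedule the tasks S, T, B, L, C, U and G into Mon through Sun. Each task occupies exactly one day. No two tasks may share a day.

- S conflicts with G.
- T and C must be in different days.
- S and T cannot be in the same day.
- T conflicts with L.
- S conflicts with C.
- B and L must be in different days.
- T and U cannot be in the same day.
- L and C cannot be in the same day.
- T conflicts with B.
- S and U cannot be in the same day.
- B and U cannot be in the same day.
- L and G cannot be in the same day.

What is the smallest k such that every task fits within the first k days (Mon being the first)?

7 days

With at most 1 per day and 7 tasks, at least 7 days are needed.
7 works (last occupied day: Sun): for example S -> Mon; G -> Sun; U -> Sat; C -> Fri; L -> Thu; T -> Tue; B -> Wed.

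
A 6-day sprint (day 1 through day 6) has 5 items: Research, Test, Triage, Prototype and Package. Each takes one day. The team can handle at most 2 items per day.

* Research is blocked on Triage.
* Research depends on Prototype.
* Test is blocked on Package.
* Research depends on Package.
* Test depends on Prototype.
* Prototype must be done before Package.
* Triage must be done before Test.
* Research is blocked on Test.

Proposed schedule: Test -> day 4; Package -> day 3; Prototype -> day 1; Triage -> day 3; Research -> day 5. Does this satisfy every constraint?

Research depends on Prototype — holds.
Research is blocked on Test — holds.
Prototype must be done before Package — holds.
Research depends on Package — holds.
Test is blocked on Package — holds.
Research is blocked on Triage — holds.
The team can handle at most 2 items per day — holds.
Test depends on Prototype — holds.
Triage must be done before Test — holds.

Valid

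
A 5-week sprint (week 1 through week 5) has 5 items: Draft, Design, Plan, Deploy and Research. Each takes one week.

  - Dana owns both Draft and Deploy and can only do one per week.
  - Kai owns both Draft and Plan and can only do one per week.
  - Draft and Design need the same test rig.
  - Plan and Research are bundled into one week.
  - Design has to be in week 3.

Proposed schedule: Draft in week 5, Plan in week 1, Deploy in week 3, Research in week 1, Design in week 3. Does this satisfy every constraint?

Dana owns both Draft and Deploy and can only do one per week — holds.
Design has to be in week 3 — holds.
Draft and Design need the same test rig — holds.
Plan and Research are bundled into one week — holds.
Kai owns both Draft and Plan and can only do one per week — holds.

Yes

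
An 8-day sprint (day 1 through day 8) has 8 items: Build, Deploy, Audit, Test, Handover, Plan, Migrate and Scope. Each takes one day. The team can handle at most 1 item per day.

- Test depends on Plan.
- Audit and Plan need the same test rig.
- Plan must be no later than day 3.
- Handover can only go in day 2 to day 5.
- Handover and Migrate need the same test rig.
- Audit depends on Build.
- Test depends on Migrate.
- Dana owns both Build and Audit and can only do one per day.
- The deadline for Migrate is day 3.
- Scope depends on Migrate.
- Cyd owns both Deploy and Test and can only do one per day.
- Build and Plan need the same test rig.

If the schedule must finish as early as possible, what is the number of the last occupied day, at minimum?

The precedence chain requires at least 2 distinct days.
With at most 1 per day and 8 tasks, at least 8 days are needed.
8 works (last occupied day: day 8): for example Deploy=day 8, Audit=day 6, Test=day 4, Plan=day 2, Migrate=day 1, Handover=day 3, Scope=day 7, Build=day 5.

8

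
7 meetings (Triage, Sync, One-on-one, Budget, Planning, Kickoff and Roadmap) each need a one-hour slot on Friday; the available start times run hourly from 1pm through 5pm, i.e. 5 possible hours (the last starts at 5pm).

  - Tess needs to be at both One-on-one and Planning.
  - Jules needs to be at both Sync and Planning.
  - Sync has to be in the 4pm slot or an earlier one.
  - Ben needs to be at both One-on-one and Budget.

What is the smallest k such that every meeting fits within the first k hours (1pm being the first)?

Could 1 hour be enough, i.e. nothing placed later than 1pm? No: Sync's window within 1 hour is {1pm}; Planning can't share with Sync (1pm) → nothing is left.
So 1 hour is not enough.
2 works (last occupied hour: 2pm): for example Kickoff in 1pm; Budget in 2pm; One-on-one in 1pm; Sync in 1pm; Planning in 2pm; Roadmap in 1pm; Triage in 1pm.

2 hours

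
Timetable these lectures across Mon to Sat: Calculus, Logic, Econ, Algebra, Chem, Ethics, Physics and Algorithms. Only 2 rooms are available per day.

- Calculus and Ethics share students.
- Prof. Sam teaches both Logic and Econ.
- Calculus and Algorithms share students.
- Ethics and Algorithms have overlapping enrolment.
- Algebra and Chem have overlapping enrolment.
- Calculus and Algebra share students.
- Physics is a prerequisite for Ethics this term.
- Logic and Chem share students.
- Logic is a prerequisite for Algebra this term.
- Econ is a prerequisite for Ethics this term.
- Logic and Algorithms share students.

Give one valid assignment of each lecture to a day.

Physics -> Mon, Algebra -> Wed, Econ -> Mon, Logic -> Tue, Calculus -> Thu, Chem -> Thu, Algorithms -> Wed, Ethics -> Tue

Checking: Logic(Tue) before Algebra(Wed); Econ(Mon) before Ethics(Tue); Physics(Mon) before Ethics(Tue); Calculus(Thu) != Ethics(Tue); Algebra(Wed) != Chem(Thu); Logic(Tue) != Algorithms(Wed); Calculus(Thu) != Algorithms(Wed); Calculus(Thu) != Algebra(Wed); Logic(Tue) != Econ(Mon); Logic(Tue) != Chem(Thu); Ethics(Tue) != Algorithms(Wed); max 2 per day (cap 2).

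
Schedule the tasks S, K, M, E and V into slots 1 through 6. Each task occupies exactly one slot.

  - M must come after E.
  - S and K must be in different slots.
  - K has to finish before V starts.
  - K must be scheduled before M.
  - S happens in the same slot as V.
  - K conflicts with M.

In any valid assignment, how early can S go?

2

S must be in the same slot as V, which can't be before 2, so S is at least 2.
S at 2 is achievable: E -> 1; M -> 2; K -> 1; V -> 2; S -> 2.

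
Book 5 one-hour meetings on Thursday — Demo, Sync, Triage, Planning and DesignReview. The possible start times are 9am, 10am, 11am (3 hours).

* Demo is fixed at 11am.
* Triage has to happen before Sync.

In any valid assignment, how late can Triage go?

Downstream work caps Triage at 10am.
Triage at 10am is achievable: Demo=11am; Triage=10am; DesignReview=9am; Planning=9am; Sync=11am.

10am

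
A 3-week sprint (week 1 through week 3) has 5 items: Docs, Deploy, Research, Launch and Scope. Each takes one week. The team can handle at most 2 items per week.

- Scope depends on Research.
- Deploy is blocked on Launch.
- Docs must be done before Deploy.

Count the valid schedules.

9

Splitting on Docs: it can be week 1 (5), week 2 (4). Listing each branch's schedules as (Deploy, Research, Launch, Scope) by week number:
Docs=week 1: (2,2,1,3) (3,1,2,2) (3,1,2,3) (3,2,1,3) (3,2,2,3) — 5.
Docs=week 2: (3,1,1,2) (3,1,1,3) (3,1,2,3) (3,2,1,3) — 4.
Summing: 5 + 4 = 9.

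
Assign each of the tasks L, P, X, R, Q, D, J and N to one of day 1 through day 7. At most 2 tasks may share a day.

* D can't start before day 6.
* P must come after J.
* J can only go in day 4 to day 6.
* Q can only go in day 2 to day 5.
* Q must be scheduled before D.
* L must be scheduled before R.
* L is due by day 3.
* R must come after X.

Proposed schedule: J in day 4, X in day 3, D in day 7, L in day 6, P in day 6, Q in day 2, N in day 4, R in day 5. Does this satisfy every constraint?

No. L is due by day 3 is not satisfied.

R must come after X — holds.
L must be scheduled before R — violated.
L is due by day 3 — violated.
P must come after J — holds.
At most 2 tasks may share a day — holds.
Q must be scheduled before D — holds.
Q can only go in day 2 to day 5 — holds.
D can't start before day 6 — holds.
J can only go in day 4 to day 6 — holds.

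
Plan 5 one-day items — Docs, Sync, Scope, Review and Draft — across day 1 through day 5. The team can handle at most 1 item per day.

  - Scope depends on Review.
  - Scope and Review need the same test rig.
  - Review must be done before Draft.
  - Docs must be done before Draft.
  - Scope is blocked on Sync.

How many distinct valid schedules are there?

16

Splitting on Docs: it can be day 1 (5), day 2 (5), day 3 (4), day 4 (2). Listing each branch's schedules as (Sync, Scope, Review, Draft) by day number:
Docs=day 1: (2,4,3,5) (2,5,3,4) (3,4,2,5) (3,5,2,4) (4,5,2,3) — 5.
Docs=day 2: (1,4,3,5) (1,5,3,4) (3,4,1,5) (3,5,1,4) (4,5,1,3) — 5.
Docs=day 3: (1,4,2,5) (1,5,2,4) (2,4,1,5) (2,5,1,4) — 4.
Docs=day 4: (1,3,2,5) (2,3,1,5) — 2.
Summing: 5 + 5 + 4 + 2 = 16.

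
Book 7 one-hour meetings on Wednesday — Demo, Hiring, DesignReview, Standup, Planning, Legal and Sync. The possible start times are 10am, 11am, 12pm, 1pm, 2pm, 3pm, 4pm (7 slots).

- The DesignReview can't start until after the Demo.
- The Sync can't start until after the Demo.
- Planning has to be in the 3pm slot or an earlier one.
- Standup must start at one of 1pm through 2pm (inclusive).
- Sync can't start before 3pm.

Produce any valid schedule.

Standup in 1pm; Legal in 10am; Demo in 10am; Hiring in 10am; Planning in 10am; DesignReview in 11am; Sync in 3pm

Checking: Demo(10am) before DesignReview(11am); Demo(10am) before Sync(3pm); Planning=10am in [10am,3pm]; Sync=3pm in [3pm,4pm]; Standup=1pm in [1pm,2pm].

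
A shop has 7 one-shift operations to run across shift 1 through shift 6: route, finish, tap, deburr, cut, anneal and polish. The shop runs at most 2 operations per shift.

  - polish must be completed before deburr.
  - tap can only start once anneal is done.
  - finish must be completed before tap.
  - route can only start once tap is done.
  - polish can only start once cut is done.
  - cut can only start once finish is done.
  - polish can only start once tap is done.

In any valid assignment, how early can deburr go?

shift 4

Precedence pushes deburr to at least shift 4.
deburr at shift 4 is achievable: deburr -> shift 4, polish -> shift 3, anneal -> shift 1, tap -> shift 2, route -> shift 3, cut -> shift 2, finish -> shift 1.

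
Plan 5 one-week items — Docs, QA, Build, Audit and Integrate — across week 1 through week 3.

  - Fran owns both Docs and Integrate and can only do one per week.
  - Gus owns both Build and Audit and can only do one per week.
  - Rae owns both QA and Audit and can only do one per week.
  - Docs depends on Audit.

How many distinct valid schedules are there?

24

Splitting on Docs: it can be week 2 (8), week 3 (16). Listing each branch's schedules as (QA, Build, Audit, Integrate) by week number:
Docs=week 2: (2,2,1,1) (2,2,1,3) (2,3,1,1) (2,3,1,3) (3,2,1,1) (3,2,1,3) (3,3,1,1) (3,3,1,3) — 8.
Docs=week 3: (1,1,2,1) (1,1,2,2) (1,3,2,1) (1,3,2,2) (2,2,1,1) (2,2,1,2) (2,3,1,1) (2,3,1,2) (3,1,2,1) (3,1,2,2) (3,2,1,1) (3,2,1,2) (3,3,1,1) (3,3,1,2) (3,3,2,1) (3,3,2,2) — 16.
Summing: 8 + 16 = 24.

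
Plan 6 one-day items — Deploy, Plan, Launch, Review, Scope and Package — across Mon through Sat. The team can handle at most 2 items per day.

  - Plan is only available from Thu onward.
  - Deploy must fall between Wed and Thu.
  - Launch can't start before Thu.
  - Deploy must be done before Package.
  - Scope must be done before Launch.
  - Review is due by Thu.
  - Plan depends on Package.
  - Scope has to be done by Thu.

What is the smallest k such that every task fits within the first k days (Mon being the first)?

5

The precedence chain requires at least 3 distinct days.
With at most 2 per day and 6 tasks, at least 3 days are needed.
Propagating the time windows through the other constraints, Plan can't land before Fri — that is day 5 counting from Mon — so the schedule must run through at least 5 days.
5 works (last occupied day: Fri): for example Deploy=Wed, Plan=Fri, Launch=Thu, Review=Mon, Scope=Mon, Package=Thu.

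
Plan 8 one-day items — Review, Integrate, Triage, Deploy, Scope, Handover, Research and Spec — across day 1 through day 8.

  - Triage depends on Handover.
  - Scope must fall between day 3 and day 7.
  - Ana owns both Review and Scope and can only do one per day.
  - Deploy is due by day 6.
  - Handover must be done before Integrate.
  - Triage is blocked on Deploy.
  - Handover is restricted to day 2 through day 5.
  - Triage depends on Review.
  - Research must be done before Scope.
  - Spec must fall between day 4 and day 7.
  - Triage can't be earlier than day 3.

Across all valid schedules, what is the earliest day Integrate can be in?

Precedence pushes Integrate to at least day 3.
Integrate at day 3 is achievable: Spec -> day 4, Review -> day 1, Scope -> day 3, Research -> day 1, Deploy -> day 1, Triage -> day 3, Integrate -> day 3, Handover -> day 2.

day 3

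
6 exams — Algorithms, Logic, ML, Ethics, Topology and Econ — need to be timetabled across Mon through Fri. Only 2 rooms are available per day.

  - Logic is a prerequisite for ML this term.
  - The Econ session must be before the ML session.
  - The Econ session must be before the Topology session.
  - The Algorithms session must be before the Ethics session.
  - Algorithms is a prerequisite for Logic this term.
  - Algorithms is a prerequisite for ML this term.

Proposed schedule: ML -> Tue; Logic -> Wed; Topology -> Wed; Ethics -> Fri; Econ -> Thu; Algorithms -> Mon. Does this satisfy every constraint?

Invalid. The Econ session must be before the ML session.

Algorithms is a prerequisite for Logic this term — holds.
Only 2 rooms are available per day — holds.
The Algorithms session must be before the Ethics session — holds.
The Econ session must be before the Topology session — violated.
The Econ session must be before the ML session — violated.
Algorithms is a prerequisite for ML this term — holds.
Logic is a prerequisite for ML this term — violated.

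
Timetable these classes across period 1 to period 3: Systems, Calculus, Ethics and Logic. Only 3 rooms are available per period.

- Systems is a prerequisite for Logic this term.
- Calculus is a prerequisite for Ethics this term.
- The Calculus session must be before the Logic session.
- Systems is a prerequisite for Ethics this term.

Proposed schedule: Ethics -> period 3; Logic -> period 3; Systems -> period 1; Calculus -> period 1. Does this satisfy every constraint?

Calculus is a prerequisite for Ethics this term — holds.
Systems is a prerequisite for Logic this term — holds.
The Calculus session must be before the Logic session — holds.
Only 3 rooms are available per period — holds.
Systems is a prerequisite for Ethics this term — holds.

Yes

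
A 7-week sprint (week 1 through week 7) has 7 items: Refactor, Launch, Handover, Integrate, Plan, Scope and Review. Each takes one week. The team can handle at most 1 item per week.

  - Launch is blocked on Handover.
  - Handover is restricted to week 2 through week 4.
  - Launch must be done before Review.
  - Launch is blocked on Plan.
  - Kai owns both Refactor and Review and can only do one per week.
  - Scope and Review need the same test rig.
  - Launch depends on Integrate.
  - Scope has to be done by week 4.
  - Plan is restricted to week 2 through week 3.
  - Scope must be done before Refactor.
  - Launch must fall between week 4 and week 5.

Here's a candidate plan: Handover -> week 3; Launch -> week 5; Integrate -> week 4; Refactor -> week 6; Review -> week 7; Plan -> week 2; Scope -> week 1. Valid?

Launch must be done before Review — holds.
Kai owns both Refactor and Review and can only do one per week — holds.
Plan is restricted to week 2 through week 3 — holds.
Scope and Review need the same test rig — holds.
Scope must be done before Refactor — holds.
The team can handle at most 1 item per week — holds.
Launch is blocked on Handover — holds.
Launch must fall between week 4 and week 5 — holds.
Launch is blocked on Plan — holds.
Handover is restricted to week 2 through week 4 — holds.
Scope has to be done by week 4 — holds.
Launch depends on Integrate — holds.

Yes, all constraints hold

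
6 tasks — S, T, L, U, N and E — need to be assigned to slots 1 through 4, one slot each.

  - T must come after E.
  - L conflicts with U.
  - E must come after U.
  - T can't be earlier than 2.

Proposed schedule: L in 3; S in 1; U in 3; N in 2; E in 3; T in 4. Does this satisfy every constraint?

Invalid. L conflicts with U.

L conflicts with U — violated.
T must come after E — holds.
E must come after U — violated.
T can't be earlier than 2 — holds.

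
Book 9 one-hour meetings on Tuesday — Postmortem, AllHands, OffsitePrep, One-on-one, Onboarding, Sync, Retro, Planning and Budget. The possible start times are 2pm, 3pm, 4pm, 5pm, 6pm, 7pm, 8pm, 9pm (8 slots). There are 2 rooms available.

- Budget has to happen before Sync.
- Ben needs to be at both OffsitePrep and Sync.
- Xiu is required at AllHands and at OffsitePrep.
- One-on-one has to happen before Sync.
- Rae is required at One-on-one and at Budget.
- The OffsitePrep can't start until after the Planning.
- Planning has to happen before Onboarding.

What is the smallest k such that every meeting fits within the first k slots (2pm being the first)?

5

The precedence chain requires at least 2 distinct slots.
With at most 2 per slot and 9 meetings, at least 5 slots are needed.
5 works (last occupied slot: 6pm): for example One-on-one -> 2pm; Planning -> 2pm; Budget -> 3pm; AllHands -> 5pm; Postmortem -> 5pm; Sync -> 4pm; OffsitePrep -> 3pm; Onboarding -> 4pm; Retro -> 6pm.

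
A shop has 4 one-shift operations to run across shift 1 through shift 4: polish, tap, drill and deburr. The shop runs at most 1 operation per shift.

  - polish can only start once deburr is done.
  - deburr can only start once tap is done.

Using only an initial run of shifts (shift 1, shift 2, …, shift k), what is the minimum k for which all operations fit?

The precedence chain requires at least 3 distinct shifts.
With at most 1 per shift and 4 operations, at least 4 shifts are needed.
4 works (last occupied shift: shift 4): for example polish=shift 3, deburr=shift 2, drill=shift 4, tap=shift 1.

4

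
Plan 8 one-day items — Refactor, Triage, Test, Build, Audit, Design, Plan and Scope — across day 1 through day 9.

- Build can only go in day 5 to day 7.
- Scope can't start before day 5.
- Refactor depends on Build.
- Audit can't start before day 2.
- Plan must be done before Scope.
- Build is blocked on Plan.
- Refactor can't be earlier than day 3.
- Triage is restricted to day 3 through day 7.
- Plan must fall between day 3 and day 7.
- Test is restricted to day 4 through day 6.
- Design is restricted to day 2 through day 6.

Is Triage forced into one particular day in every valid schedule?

Triage can be day 3 (e.g. Triage=day 3, Test=day 4, Scope=day 5, Design=day 2, Plan=day 3, Audit=day 2, Build=day 5, Refactor=day 6) or day 4 (e.g. Audit=day 2, Plan=day 3, Design=day 2, Triage=day 4, Build=day 5, Scope=day 5, Test=day 4, Refactor=day 6).

No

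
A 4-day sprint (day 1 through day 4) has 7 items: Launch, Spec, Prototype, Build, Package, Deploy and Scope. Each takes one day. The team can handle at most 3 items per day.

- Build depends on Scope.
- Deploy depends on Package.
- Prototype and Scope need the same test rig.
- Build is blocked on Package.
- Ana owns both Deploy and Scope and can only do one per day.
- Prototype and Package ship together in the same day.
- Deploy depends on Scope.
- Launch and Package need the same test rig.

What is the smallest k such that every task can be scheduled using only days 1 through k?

The precedence chain requires at least 2 distinct days.
With at most 3 per day and 7 tasks, at least 3 days are needed.
3 works (last occupied day: day 3): for example Launch -> day 2, Spec -> day 1, Build -> day 3, Scope -> day 2, Prototype -> day 1, Deploy -> day 3, Package -> day 1.

3 days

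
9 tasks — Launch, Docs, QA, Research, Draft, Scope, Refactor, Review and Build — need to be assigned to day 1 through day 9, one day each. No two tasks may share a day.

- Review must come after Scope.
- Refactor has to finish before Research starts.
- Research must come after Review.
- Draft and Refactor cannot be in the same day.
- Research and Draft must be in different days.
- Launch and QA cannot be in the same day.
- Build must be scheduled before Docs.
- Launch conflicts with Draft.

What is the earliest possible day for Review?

day 2

Precedence pushes Review to at least day 2; downstream work caps Review at day 8.
Review at day 2 is achievable: Draft=day 9; Review=day 2; Scope=day 1; Build=day 5; Launch=day 7; Docs=day 6; Refactor=day 3; Research=day 4; QA=day 8.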